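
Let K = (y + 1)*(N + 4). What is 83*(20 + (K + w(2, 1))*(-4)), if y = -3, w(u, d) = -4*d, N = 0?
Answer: 5644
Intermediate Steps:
K = -8 (K = (-3 + 1)*(0 + 4) = -2*4 = -8)
83*(20 + (K + w(2, 1))*(-4)) = 83*(20 + (-8 - 4*1)*(-4)) = 83*(20 + (-8 - 4)*(-4)) = 83*(20 - 12*(-4)) = 83*(20 + 48) = 83*68 = 5644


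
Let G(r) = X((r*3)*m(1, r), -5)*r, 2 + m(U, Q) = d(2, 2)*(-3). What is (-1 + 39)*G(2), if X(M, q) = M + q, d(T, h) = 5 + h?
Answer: -10868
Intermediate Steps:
m(U, Q) = -23 (m(U, Q) = -2 + (5 + 2)*(-3) = -2 + 7*(-3) = -2 - 21 = -23)
G(r) = r*(-5 - 69*r) (G(r) = ((r*3)*(-23) - 5)*r = ((3*r)*(-23) - 5)*r = (-69*r - 5)*r = (-5 - 69*r)*r = r*(-5 - 69*r))
(-1 + 39)*G(2) = (-1 + 39)*(-1*2*(5 + 69*2)) = 38*(-1*2*(5 + 138)) = 38*(-1*2*143) = 38*(-286) = -10868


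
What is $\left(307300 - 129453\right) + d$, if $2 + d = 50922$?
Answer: $228767$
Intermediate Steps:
$d = 50920$ ($d = -2 + 50922 = 50920$)
$\left(307300 - 129453\right) + d = \left(307300 - 129453\right) + 50920 = 177847 + 50920 = 228767$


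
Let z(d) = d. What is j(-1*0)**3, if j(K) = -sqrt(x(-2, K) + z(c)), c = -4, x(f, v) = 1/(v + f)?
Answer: 27*I*sqrt(2)/4 ≈ 9.5459*I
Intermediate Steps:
x(f, v) = 1/(f + v)
j(K) = -sqrt(-4 + 1/(-2 + K)) (j(K) = -sqrt(1/(-2 + K) - 4) = -sqrt(-4 + 1/(-2 + K)))
j(-1*0)**3 = (-sqrt(-(-9 + 4*(-1*0))/(-2 - 1*0)))**3 = (-sqrt(-(-9 + 4*0)/(-2 + 0)))**3 = (-sqrt(-1*(-9 + 0)/(-2)))**3 = (-sqrt(-1*(-1/2)*(-9)))**3 = (-sqrt(-9/2))**3 = (-3*I*sqrt(2)/2)**3 = 27*I*sqrt(2)/4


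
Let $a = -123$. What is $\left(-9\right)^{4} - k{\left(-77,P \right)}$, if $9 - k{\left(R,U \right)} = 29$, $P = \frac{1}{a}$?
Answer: $6581$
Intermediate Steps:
$P = - \frac{1}{123}$ ($P = \frac{1}{-123} = - \frac{1}{123} \approx -0.0081301$)
$k{\left(R,U \right)} = -20$ ($k{\left(R,U \right)} = 9 - 29 = -20$)
$\left(-9\right)^{4} - k{\left(-77,P \right)} = \left(-9\right)^{4} - -20 = 6561 + 20 = 6581$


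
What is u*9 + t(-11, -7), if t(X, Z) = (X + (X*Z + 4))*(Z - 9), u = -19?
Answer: -1291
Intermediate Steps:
t(X, Z) = (-9 + Z)*(4 + X + X*Z) (t(X, Z) = (X + (4 + X*Z))*(-9 + Z) = (4 + X + X*Z)*(-9 + Z) = (-9 + Z)*(4 + X + X*Z))
u*9 + t(-11, -7) = -19*9 + (-36 - 9*(-11) + 4*(-7) - 11*(-7)² - 8*(-11)*(-7)) = -171 + (-36 + 99 - 28 - 11*49 - 616) = -171 + (-36 + 99 - 28 - 539 - 616) = -171 - 1120 = -1291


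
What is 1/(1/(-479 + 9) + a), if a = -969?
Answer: -470/455431 ≈ -0.0010320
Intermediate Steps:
1/(1/(-479 + 9) + a) = 1/(1/(-479 + 9) - 969) = 1/(1/(-470) - 969) = 1/(-1/470 - 969) = 1/(-455431/470) = -470/455431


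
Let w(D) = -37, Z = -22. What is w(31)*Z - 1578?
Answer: -764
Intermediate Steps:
w(31)*Z - 1578 = -37*(-22) - 1578 = 814 - 1578 = -764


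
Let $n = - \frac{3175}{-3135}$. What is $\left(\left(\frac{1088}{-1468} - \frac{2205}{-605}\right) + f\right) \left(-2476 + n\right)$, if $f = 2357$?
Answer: $- \frac{54208192485726}{9281063} \approx -5.8407 \cdot 10^{6}$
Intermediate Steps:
$n = \frac{635}{627}$ ($n = \left(-3175\right) \left(- \frac{1}{3135}\right) = \frac{635}{627} \approx 1.0128$)
$\left(\left(\frac{1088}{-1468} - \frac{2205}{-605}\right) + f\right) \left(-2476 + n\right) = \left(\left(\frac{1088}{-1468} - \frac{2205}{-605}\right) + 2357\right) \left(-2476 + \frac{635}{627}\right) = \left(\left(1088 \left(- \frac{1}{1468}\right) - - \frac{441}{121}\right) + 2357\right) \left(- \frac{1551817}{627}\right) = \left(\left(- \frac{272}{367} + \frac{441}{121}\right) + 2357\right) \left(- \frac{1551817}{627}\right) = \left(\frac{128935}{44407} + 2357\right) \left(- \frac{1551817}{627}\right) = \frac{104796234}{44407} \left(- \frac{1551817}{627}\right) = - \frac{54208192485726}{9281063}$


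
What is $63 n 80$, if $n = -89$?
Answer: $-448560$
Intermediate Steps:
$63 n 80 = 63 \left(-89\right) 80 = \left(-5607\right) 80 = -448560$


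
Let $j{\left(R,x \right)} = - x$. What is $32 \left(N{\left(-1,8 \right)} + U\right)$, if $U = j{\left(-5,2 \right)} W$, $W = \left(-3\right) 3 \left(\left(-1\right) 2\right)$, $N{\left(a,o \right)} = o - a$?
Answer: $-864$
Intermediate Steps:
$W = 18$ ($W = \left(-9\right) \left(-2\right) = 18$)
$U = -36$ ($U = \left(-1\right) 2 \cdot 18 = \left(-2\right) 18 = -36$)
$32 \left(N{\left(-1,8 \right)} + U\right) = 32 \left(\left(8 - -1\right) - 36\right) = 32 \left(\left(8 + 1\right) - 36\right) = 32 \left(9 - 36\right) = 32 \left(-27\right) = -864$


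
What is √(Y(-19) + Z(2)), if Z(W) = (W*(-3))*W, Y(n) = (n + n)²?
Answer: 2*√358 ≈ 37.842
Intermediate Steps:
Y(n) = 4*n² (Y(n) = (2*n)² = 4*n²)
Z(W) = -3*W² (Z(W) = (-3*W)*W = -3*W²)
√(Y(-19) + Z(2)) = √(4*(-19)² - 3*2²) = √(4*361 - 3*4) = √(1444 - 12) = √1432 = 2*√358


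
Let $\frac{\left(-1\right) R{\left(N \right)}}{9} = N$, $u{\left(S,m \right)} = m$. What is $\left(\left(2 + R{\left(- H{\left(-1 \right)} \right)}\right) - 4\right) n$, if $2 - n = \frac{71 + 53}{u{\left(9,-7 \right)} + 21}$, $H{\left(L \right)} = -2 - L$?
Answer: $\frac{528}{7} \approx 75.429$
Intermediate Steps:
$R{\left(N \right)} = - 9 N$
$n = - \frac{48}{7}$ ($n = 2 - \frac{71 + 53}{-7 + 21} = 2 - \frac{124}{14} = 2 - 124 \cdot \frac{1}{14} = 2 - \frac{62}{7} = - \frac{48}{7} \approx -6.8571$)
$\left(\left(2 + R{\left(- H{\left(-1 \right)} \right)}\right) - 4\right) n = \left(\left(2 - 9 \left(- (-2 - -1)\right)\right) - 4\right) \left(- \frac{48}{7}\right) = \left(\left(2 - 9 \left(- (-2 + 1)\right)\right) - 4\right) \left(- \frac{48}{7}\right) = \left(\left(2 - 9 \left(\left(-1\right) \left(-1\right)\right)\right) - 4\right) \left(- \frac{48}{7}\right) = \left(\left(2 - 9\right) - 4\right) \left(- \frac{48}{7}\right) = \left(-7 - 4\right) \left(- \frac{48}{7}\right) = \left(-11\right) \left(- \frac{48}{7}\right) = \frac{528}{7}$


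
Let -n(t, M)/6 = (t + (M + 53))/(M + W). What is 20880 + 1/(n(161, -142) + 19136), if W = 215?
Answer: 29158836553/1396496 ≈ 20880.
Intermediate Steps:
n(t, M) = -6*(53 + M + t)/(215 + M) (n(t, M) = -6*(t + (M + 53))/(M + 215) = -6*(t + (53 + M))/(215 + M) = -6*(53 + M + t)/(215 + M))
20880 + 1/(n(161, -142) + 19136) = 20880 + 1/(6*(-53 - 1*(-142) - 1*161)/(215 - 142) + 19136) = 20880 + 1/(6*(-53 + 142 - 161)/73 + 19136) = 20880 + 1/(6*(1/73)*(-72) + 19136) = 20880 + 1/(-432/73 + 19136) = 20880 + 1/(1396496/73) = 20880 + 73/1396496 = 29158836553/1396496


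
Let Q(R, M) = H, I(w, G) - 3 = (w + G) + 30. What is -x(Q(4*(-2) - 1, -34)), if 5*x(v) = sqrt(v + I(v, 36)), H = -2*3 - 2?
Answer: -sqrt(53)/5 ≈ -1.4560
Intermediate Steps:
I(w, G) = 33 + G + w (I(w, G) = 3 + ((w + G) + 30) = 3 + ((G + w) + 30) = 3 + (30 + G + w) = 33 + G + w)
H = -8 (H = -6 - 2 = -8)
Q(R, M) = -8
x(v) = sqrt(69 + 2*v)/5 (x(v) = sqrt(v + (33 + 36 + v))/5 = sqrt(v + (69 + v))/5 = sqrt(69 + 2*v)/5)
-x(Q(4*(-2) - 1, -34)) = -sqrt(69 + 2*(-8))/5 = -sqrt(69 - 16)/5 = -sqrt(53)/5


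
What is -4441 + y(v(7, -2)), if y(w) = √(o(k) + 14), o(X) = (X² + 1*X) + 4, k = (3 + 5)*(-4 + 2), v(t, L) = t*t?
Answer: -4441 + √258 ≈ -4424.9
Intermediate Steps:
v(t, L) = t²
k = -16 (k = 8*(-2) = -16)
o(X) = 4 + X + X² (o(X) = (X² + X) + 4 = (X + X²) + 4 = 4 + X + X²)
y(w) = √258 (y(w) = √((4 - 16 + (-16)²) + 14) = √((4 - 16 + 256) + 14) = √(244 + 14) = √258)
-4441 + y(v(7, -2)) = -4441 + √258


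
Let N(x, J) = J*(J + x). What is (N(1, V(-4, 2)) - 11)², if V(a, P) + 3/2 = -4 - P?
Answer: 22801/16 ≈ 1425.1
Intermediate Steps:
V(a, P) = -11/2 - P (V(a, P) = -3/2 + (-4 - P) = -11/2 - P)
(N(1, V(-4, 2)) - 11)² = ((-11/2 - 1*2)*((-11/2 - 1*2) + 1) - 11)² = ((-11/2 - 2)*((-11/2 - 2) + 1) - 11)² = (-15*(-15/2 + 1)/2 - 11)² = (-15/2*(-13/2) - 11)² = (195/4 - 11)² = (151/4)² = 22801/16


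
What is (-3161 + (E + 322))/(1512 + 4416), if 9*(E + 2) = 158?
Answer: -25411/53352 ≈ -0.47629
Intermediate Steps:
E = 140/9 (E = -2 + (⅑)*158 = -2 + 158/9 = 140/9 ≈ 15.556)
(-3161 + (E + 322))/(1512 + 4416) = (-3161 + (140/9 + 322))/(1512 + 4416) = (-3161 + 3038/9)/5928 = -25411/9*1/5928 = -25411/53352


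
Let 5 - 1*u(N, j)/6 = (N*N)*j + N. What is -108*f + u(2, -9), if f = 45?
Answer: -4626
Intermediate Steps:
u(N, j) = 30 - 6*N - 6*j*N**2 (u(N, j) = 30 - 6*((N*N)*j + N) = 30 - 6*(N**2*j + N) = 30 - 6*(j*N**2 + N) = 30 - 6*(N + j*N**2) = 30 + (-6*N - 6*j*N**2) = 30 - 6*N - 6*j*N**2)
-108*f + u(2, -9) = -108*45 + (30 - 6*2 - 6*(-9)*2**2) = -4860 + (30 - 12 - 6*(-9)*4) = -4860 + (30 - 12 + 216) = -4860 + 234 = -4626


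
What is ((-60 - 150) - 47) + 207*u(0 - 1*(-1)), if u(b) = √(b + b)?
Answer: -257 + 207*√2 ≈ 35.742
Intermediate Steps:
u(b) = √2*√b (u(b) = √(2*b) = √2*√b)
((-60 - 150) - 47) + 207*u(0 - 1*(-1)) = ((-60 - 150) - 47) + 207*(√2*√(0 - 1*(-1))) = (-210 - 47) + 207*(√2*√(0 + 1)) = -257 + 207*(√2*√1) = -257 + 207*(√2*1) = -257 + 207*√2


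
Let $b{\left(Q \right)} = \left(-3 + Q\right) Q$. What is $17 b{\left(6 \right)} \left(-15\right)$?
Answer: $-4590$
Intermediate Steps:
$b{\left(Q \right)} = Q \left(-3 + Q\right)$
$17 b{\left(6 \right)} \left(-15\right) = 17 \cdot 6 \left(-3 + 6\right) \left(-15\right) = 17 \cdot 6 \cdot 3 \left(-15\right) = 17 \cdot 18 \left(-15\right) = 306 \left(-15\right) = -4590$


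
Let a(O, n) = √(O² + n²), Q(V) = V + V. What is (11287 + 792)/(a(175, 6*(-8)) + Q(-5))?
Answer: 120790/32829 + 12079*√32929/32829 ≈ 70.447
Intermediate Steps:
Q(V) = 2*V
(11287 + 792)/(a(175, 6*(-8)) + Q(-5)) = (11287 + 792)/(√(175² + (6*(-8))²) + 2*(-5)) = 12079/(√(30625 + (-48)²) - 10) = 12079/(√(30625 + 2304) - 10) = 12079/(√32929 - 10) = 12079/(-10 + √32929)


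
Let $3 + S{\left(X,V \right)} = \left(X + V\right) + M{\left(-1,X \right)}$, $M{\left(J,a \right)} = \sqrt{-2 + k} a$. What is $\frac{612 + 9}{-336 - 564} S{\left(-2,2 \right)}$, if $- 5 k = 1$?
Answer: $\frac{207}{100} + \frac{69 i \sqrt{55}}{250} \approx 2.07 + 2.0469 i$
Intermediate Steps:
$k = - \frac{1}{5}$ ($k = \left(- \frac{1}{5}\right) 1 = - \frac{1}{5} \approx -0.2$)
$M{\left(J,a \right)} = \frac{i a \sqrt{55}}{5}$ ($M{\left(J,a \right)} = \sqrt{-2 - \frac{1}{5}} a = \sqrt{- \frac{11}{5}} a = \frac{i \sqrt{55}}{5} a = \frac{i a \sqrt{55}}{5}$)
$S{\left(X,V \right)} = -3 + V + X + \frac{i X \sqrt{55}}{5}$ ($S{\left(X,V \right)} = -3 + \left(\left(X + V\right) + \frac{i X \sqrt{55}}{5}\right) = -3 + \left(\left(V + X\right) + \frac{i X \sqrt{55}}{5}\right) = -3 + \left(V + X + \frac{i X \sqrt{55}}{5}\right) = -3 + V + X + \frac{i X \sqrt{55}}{5}$)
$\frac{612 + 9}{-336 - 564} S{\left(-2,2 \right)} = \frac{612 + 9}{-336 - 564} \left(-3 + 2 - 2 + \frac{1}{5} i \left(-2\right) \sqrt{55}\right) = \frac{621}{-900} \left(-3 + 2 - 2 - \frac{2 i \sqrt{55}}{5}\right) = 621 \left(- \frac{1}{900}\right) \left(-3 - \frac{2 i \sqrt{55}}{5}\right) = - \frac{69 \left(-3 - \frac{2 i \sqrt{55}}{5}\right)}{100} = \frac{207}{100} + \frac{69 i \sqrt{55}}{250}$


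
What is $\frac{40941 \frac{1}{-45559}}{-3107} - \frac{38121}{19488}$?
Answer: $- \frac{62014928795}{31707606112} \approx -1.9558$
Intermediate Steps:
$\frac{40941 \frac{1}{-45559}}{-3107} - \frac{38121}{19488} = 40941 \left(- \frac{1}{45559}\right) \left(- \frac{1}{3107}\right) - \frac{12707}{6496} = \left(- \frac{40941}{45559}\right) \left(- \frac{1}{3107}\right) - \frac{12707}{6496} = \frac{40941}{141551813} - \frac{12707}{6496} = - \frac{62014928795}{31707606112}$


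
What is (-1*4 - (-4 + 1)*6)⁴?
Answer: 38416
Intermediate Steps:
(-1*4 - (-4 + 1)*6)⁴ = (-4 - (-3)*6)⁴ = (-4 - 1*(-18))⁴ = (-4 + 18)⁴ = 14⁴ = 38416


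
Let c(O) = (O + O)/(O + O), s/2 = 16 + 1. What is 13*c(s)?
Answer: 13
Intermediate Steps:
s = 34 (s = 2*(16 + 1) = 2*17 = 34)
c(O) = 1 (c(O) = (2*O)/((2*O)) = (2*O)*(1/(2*O)) = 1)
13*c(s) = 13*1 = 13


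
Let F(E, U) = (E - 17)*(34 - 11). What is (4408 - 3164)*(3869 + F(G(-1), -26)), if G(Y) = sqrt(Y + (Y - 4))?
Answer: 4326632 + 28612*I*sqrt(6) ≈ 4.3266e+6 + 70085.0*I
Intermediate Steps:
G(Y) = sqrt(-4 + 2*Y) (G(Y) = sqrt(Y + (-4 + Y)) = sqrt(-4 + 2*Y))
F(E, U) = -391 + 23*E (F(E, U) = (-17 + E)*23 = -391 + 23*E)
(4408 - 3164)*(3869 + F(G(-1), -26)) = (4408 - 3164)*(3869 + (-391 + 23*sqrt(-4 + 2*(-1)))) = 1244*(3869 + (-391 + 23*sqrt(-4 - 2))) = 1244*(3869 + (-391 + 23*sqrt(-6))) = 1244*(3869 + (-391 + 23*(I*sqrt(6)))) = 1244*(3869 + (-391 + 23*I*sqrt(6))) = 1244*(3478 + 23*I*sqrt(6)) = 4326632 + 28612*I*sqrt(6)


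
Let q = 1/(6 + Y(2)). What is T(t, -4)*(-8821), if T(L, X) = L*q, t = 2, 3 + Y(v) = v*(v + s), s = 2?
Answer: -17642/11 ≈ -1603.8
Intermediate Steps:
Y(v) = -3 + v*(2 + v) (Y(v) = -3 + v*(v + 2) = -3 + v*(2 + v))
q = 1/11 (q = 1/(6 + (-3 + 2**2 + 2*2)) = 1/(6 + (-3 + 4 + 4)) = 1/(6 + 5) = 1/11 ≈ 0.090909)
T(L, X) = L/11 (T(L, X) = L*(1/11) = L/11)
T(t, -4)*(-8821) = ((1/11)*2)*(-8821) = (2/11)*(-8821) = -17642/11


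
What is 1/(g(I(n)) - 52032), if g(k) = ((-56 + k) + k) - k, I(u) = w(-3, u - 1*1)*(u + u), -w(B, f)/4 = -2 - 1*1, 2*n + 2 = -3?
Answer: -1/52148 ≈ -1.9176e-5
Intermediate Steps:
n = -5/2 (n = -1 + (½)*(-3) = -1 - 3/2 = -5/2 ≈ -2.5000)
w(B, f) = 12 (w(B, f) = -4*(-2 - 1*1) = -4*(-2 - 1) = -4*(-3) = 12)
I(u) = 24*u (I(u) = 12*(u + u) = 12*(2*u) = 24*u)
g(k) = -56 + k (g(k) = (-56 + 2*k) - k = -56 + k)
1/(g(I(n)) - 52032) = 1/((-56 + 24*(-5/2)) - 52032) = 1/((-56 - 60) - 52032) = 1/(-116 - 52032) = 1/(-52148) = -1/52148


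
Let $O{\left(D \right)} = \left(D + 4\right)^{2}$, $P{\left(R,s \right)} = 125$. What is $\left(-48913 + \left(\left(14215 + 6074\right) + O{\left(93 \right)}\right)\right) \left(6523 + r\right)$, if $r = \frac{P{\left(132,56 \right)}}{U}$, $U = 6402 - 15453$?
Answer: $- \frac{54021186420}{431} \approx -1.2534 \cdot 10^{8}$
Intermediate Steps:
$U = -9051$ ($U = 6402 - 15453 = -9051$)
$O{\left(D \right)} = \left(4 + D\right)^{2}$
$r = - \frac{125}{9051}$ ($r = \frac{125}{-9051} = 125 \left(- \frac{1}{9051}\right) = - \frac{125}{9051} \approx -0.013811$)
$\left(-48913 + \left(\left(14215 + 6074\right) + O{\left(93 \right)}\right)\right) \left(6523 + r\right) = \left(-48913 + \left(\left(14215 + 6074\right) + \left(4 + 93\right)^{2}\right)\right) \left(6523 - \frac{125}{9051}\right) = \left(-48913 + \left(20289 + 97^{2}\right)\right) \frac{59039548}{9051} = \left(-48913 + \left(20289 + 9409\right)\right) \frac{59039548}{9051} = \left(-48913 + 29698\right) \frac{59039548}{9051} = \left(-19215\right) \frac{59039548}{9051} = - \frac{54021186420}{431}$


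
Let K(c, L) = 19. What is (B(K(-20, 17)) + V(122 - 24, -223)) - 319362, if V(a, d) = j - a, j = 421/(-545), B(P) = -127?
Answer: -174175336/545 ≈ -3.1959e+5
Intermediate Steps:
j = -421/545 (j = 421*(-1/545) = -421/545 ≈ -0.77248)
V(a, d) = -421/545 - a
(B(K(-20, 17)) + V(122 - 24, -223)) - 319362 = (-127 + (-421/545 - (122 - 24))) - 319362 = (-127 + (-421/545 - 1*98)) - 319362 = (-127 + (-421/545 - 98)) - 319362 = (-127 - 53831/545) - 319362 = -123046/545 - 319362 = -174175336/545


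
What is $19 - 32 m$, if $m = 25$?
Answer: $-781$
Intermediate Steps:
$19 - 32 m = 19 - 800 = -781$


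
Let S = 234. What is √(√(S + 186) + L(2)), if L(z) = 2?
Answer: √(2 + 2*√105) ≈ 4.7428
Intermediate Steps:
√(√(S + 186) + L(2)) = √(√(234 + 186) + 2) = √(√420 + 2) = √(2*√105 + 2) = √(2 + 2*√105)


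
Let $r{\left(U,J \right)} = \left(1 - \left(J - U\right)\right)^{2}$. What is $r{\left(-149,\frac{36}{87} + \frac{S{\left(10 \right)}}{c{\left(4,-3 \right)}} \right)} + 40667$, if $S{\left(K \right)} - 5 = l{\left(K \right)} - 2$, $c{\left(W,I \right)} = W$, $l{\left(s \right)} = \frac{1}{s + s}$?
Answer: $\frac{338663656721}{5382400} \approx 62921.0$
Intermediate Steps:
$l{\left(s \right)} = \frac{1}{2 s}$
$S{\left(K \right)} = 3 + \frac{1}{2 K}$ ($S{\left(K \right)} = 5 - \left(2 - \frac{1}{2 K}\right) = 3 + \frac{1}{2 K}$)
$r{\left(U,J \right)} = \left(1 + U - J\right)^{2}$
$r{\left(-149,\frac{36}{87} + \frac{S{\left(10 \right)}}{c{\left(4,-3 \right)}} \right)} + 40667 = \left(1 - 149 - \left(\frac{36}{87} + \frac{3 + \frac{1}{2 \cdot 10}}{4}\right)\right)^{2} + 40667 = \left(1 - 149 - \left(36 \cdot \frac{1}{87} + \left(3 + \frac{1}{2} \cdot \frac{1}{10}\right) \frac{1}{4}\right)\right)^{2} + 40667 = \left(1 - 149 - \left(\frac{12}{29} + \left(3 + \frac{1}{20}\right) \frac{1}{4}\right)\right)^{2} + 40667 = \left(1 - 149 - \left(\frac{12}{29} + \frac{61}{20} \cdot \frac{1}{4}\right)\right)^{2} + 40667 = \left(1 - 149 - \left(\frac{12}{29} + \frac{61}{80}\right)\right)^{2} + 40667 = \left(1 - 149 - \frac{2729}{2320}\right)^{2} + 40667 = \left(- \frac{346089}{2320}\right)^{2} + 40667 = \frac{119777595921}{5382400} + 40667 = \frac{338663656721}{5382400}$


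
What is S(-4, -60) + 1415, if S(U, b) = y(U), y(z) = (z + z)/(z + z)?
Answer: 1416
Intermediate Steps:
y(z) = 1 (y(z) = (2*z)/((2*z)) = (2*z)*(1/(2*z)) = 1)
S(U, b) = 1
S(-4, -60) + 1415 = 1 + 1415 = 1416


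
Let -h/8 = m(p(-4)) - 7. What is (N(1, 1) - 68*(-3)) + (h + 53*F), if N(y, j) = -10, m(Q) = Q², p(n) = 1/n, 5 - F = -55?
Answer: 6859/2 ≈ 3429.5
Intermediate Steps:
F = 60 (F = 5 - 1*(-55) = 5 + 55 = 60)
p(n) = 1/n
h = 111/2 (h = -8*((1/(-4))² - 7) = -8*((-¼)² - 7) = -8*(1/16 - 7) = -8*(-111/16) = 111/2 ≈ 55.500)
(N(1, 1) - 68*(-3)) + (h + 53*F) = (-10 - 68*(-3)) + (111/2 + 53*60) = (-10 + 204) + (111/2 + 3180) = 194 + 6471/2 = 6859/2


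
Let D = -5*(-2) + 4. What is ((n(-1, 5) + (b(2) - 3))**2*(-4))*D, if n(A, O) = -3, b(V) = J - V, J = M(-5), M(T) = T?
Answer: -9464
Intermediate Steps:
J = -5
b(V) = -5 - V
D = 14 (D = 10 + 4 = 14)
((n(-1, 5) + (b(2) - 3))**2*(-4))*D = ((-3 + ((-5 - 1*2) - 3))**2*(-4))*14 = ((-3 + ((-5 - 2) - 3))**2*(-4))*14 = ((-3 + (-7 - 3))**2*(-4))*14 = ((-3 - 10)**2*(-4))*14 = ((-13)**2*(-4))*14 = (169*(-4))*14 = -676*14 = -9464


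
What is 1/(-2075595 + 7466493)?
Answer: 1/5390898 ≈ 1.8550e-7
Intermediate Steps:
1/(-2075595 + 7466493) = 1/5390898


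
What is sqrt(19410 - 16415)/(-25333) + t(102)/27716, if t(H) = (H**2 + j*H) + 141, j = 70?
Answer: 17685/27716 - sqrt(2995)/25333 ≈ 0.63592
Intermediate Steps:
t(H) = 141 + H**2 + 70*H (t(H) = (H**2 + 70*H) + 141 = 141 + H**2 + 70*H)
sqrt(19410 - 16415)/(-25333) + t(102)/27716 = sqrt(19410 - 16415)/(-25333) + (141 + 102**2 + 70*102)/27716 = sqrt(2995)*(-1/25333) + (141 + 10404 + 7140)*(1/27716) = -sqrt(2995)/25333 + 17685*(1/27716) = -sqrt(2995)/25333 + 17685/27716 = 17685/27716 - sqrt(2995)/25333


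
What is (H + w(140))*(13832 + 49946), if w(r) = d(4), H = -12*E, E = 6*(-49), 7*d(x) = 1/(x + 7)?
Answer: 1575067286/7 ≈ 2.2501e+8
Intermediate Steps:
d(x) = 1/(7*(7 + x)) (d(x) = 1/(7*(x + 7)) = 1/(7*(7 + x)))
E = -294
H = 3528 (H = -12*(-294) = 3528)
w(r) = 1/77 (w(r) = 1/(7*(7 + 4)) = (⅐)/11 = (⅐)*(1/11) = 1/77)
(H + w(140))*(13832 + 49946) = (3528 + 1/77)*(13832 + 49946) = (271657/77)*63778 = 1575067286/7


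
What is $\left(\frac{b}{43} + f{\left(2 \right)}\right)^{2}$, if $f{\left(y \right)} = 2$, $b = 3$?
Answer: $\frac{7921}{1849} \approx 4.2839$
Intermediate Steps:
$\left(\frac{b}{43} + f{\left(2 \right)}\right)^{2} = \left(\frac{3}{43} + 2\right)^{2} = \left(\frac{89}{43}\right)^{2} = \frac{7921}{1849}$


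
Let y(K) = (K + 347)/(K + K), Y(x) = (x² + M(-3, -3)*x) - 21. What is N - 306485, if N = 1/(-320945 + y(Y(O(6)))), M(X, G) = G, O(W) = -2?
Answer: -1082064601066/3530563 ≈ -3.0649e+5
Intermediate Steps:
Y(x) = -21 + x² - 3*x (Y(x) = (x² - 3*x) - 21 = -21 + x² - 3*x)
y(K) = (347 + K)/(2*K) (y(K) = (347 + K)/((2*K)) = (347 + K)*(1/(2*K)) = (347 + K)/(2*K))
N = -11/3530563 (N = 1/(-320945 + (347 + (-21 + (-2)² - 3*(-2)))/(2*(-21 + (-2)² - 3*(-2)))) = 1/(-320945 + (347 + (-21 + 4 + 6))/(2*(-21 + 4 + 6))) = 1/(-320945 + (½)*(347 - 11)/(-11)) = 1/(-320945 + (½)*(-1/11)*336) = 1/(-320945 - 168/11) = 1/(-3530563/11) = -11/3530563 ≈ -3.1156e-6)
N - 306485 = -11/3530563 - 306485 = -1082064601066/3530563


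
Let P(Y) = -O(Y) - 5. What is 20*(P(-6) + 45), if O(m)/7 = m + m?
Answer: 2480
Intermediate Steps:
O(m) = 14*m (O(m) = 7*(m + m) = 7*(2*m) = 14*m)
P(Y) = -5 - 14*Y (P(Y) = -14*Y - 5 = -5 - 14*Y)
20*(P(-6) + 45) = 20*((-5 - 14*(-6)) + 45) = 20*((-5 + 84) + 45) = 20*(79 + 45) = 20*124 = 2480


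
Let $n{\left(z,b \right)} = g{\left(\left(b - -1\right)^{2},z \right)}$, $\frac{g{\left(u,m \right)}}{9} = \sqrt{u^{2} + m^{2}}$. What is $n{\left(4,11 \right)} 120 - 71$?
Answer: $-71 + 4320 \sqrt{1297} \approx 1.5551 \cdot 10^{5}$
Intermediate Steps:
$g{\left(u,m \right)} = 9 \sqrt{m^{2} + u^{2}}$ ($g{\left(u,m \right)} = 9 \sqrt{u^{2} + m^{2}} = 9 \sqrt{m^{2} + u^{2}}$)
$n{\left(z,b \right)} = 9 \sqrt{z^{2} + \left(1 + b\right)^{4}}$ ($n{\left(z,b \right)} = 9 \sqrt{z^{2} + \left(\left(b - -1\right)^{2}\right)^{2}} = 9 \sqrt{z^{2} + \left(\left(b + 1\right)^{2}\right)^{2}} = 9 \sqrt{z^{2} + \left(\left(1 + b\right)^{2}\right)^{2}} = 9 \sqrt{z^{2} + \left(1 + b\right)^{4}}$)
$n{\left(4,11 \right)} 120 - 71 = 9 \sqrt{4^{2} + \left(1 + 11\right)^{4}} \cdot 120 - 71 = 9 \sqrt{16 + 12^{4}} \cdot 120 - 71 = 9 \sqrt{16 + 20736} \cdot 120 - 71 = 9 \sqrt{20752} \cdot 120 - 71 = 9 \cdot 4 \sqrt{1297} \cdot 120 - 71 = 36 \sqrt{1297} \cdot 120 - 71 = 4320 \sqrt{1297} - 71 = -71 + 4320 \sqrt{1297}$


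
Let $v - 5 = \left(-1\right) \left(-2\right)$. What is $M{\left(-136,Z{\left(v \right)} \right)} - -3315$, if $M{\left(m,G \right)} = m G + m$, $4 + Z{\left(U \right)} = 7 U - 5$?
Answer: $-2261$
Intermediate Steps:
$v = 7$ ($v = 5 - -2 = 5 + 2 = 7$)
$Z{\left(U \right)} = -9 + 7 U$ ($Z{\left(U \right)} = -4 + \left(7 U - 5\right) = -4 + \left(-5 + 7 U\right) = -9 + 7 U$)
$M{\left(m,G \right)} = m + G m$ ($M{\left(m,G \right)} = G m + m = m + G m$)
$M{\left(-136,Z{\left(v \right)} \right)} - -3315 = - 136 \left(1 + \left(-9 + 7 \cdot 7\right)\right) - -3315 = - 136 \left(1 + \left(-9 + 49\right)\right) + 3315 = - 136 \left(1 + 40\right) + 3315 = \left(-136\right) 41 + 3315 = -5576 + 3315 = -2261$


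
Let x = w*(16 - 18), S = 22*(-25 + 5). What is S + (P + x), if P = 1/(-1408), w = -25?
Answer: -549121/1408 ≈ -390.00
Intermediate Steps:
P = -1/1408 ≈ -0.00071023
S = -440 (S = 22*(-20) = -440)
x = 50 (x = -25*(16 - 18) = -25*(-2) = 50)
S + (P + x) = -440 + (-1/1408 + 50) = -440 + 70399/1408 = -549121/1408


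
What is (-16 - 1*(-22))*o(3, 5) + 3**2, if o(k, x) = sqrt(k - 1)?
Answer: 9 + 6*sqrt(2) ≈ 17.485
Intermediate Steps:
o(k, x) = sqrt(-1 + k)
(-16 - 1*(-22))*o(3, 5) + 3**2 = (-16 - 1*(-22))*sqrt(-1 + 3) + 3**2 = (-16 + 22)*sqrt(2) + 9 = 6*sqrt(2) + 9 = 9 + 6*sqrt(2)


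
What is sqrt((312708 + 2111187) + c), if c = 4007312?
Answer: sqrt(6431207) ≈ 2536.0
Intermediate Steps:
sqrt((312708 + 2111187) + c) = sqrt((312708 + 2111187) + 4007312) = sqrt(2423895 + 4007312) = sqrt(6431207)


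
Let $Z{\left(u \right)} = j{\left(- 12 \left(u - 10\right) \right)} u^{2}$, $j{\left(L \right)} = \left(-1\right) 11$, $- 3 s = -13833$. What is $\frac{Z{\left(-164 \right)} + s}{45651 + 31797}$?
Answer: $- \frac{291245}{77448} \approx -3.7605$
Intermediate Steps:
$s = 4611$ ($s = \left(- \frac{1}{3}\right) \left(-13833\right) = 4611$)
$j{\left(L \right)} = -11$
$Z{\left(u \right)} = - 11 u^{2}$
$\frac{Z{\left(-164 \right)} + s}{45651 + 31797} = \frac{- 11 \left(-164\right)^{2} + 4611}{45651 + 31797} = \frac{\left(-11\right) 26896 + 4611}{77448} = \left(-295856 + 4611\right) \frac{1}{77448} = \left(-291245\right) \frac{1}{77448} = - \frac{291245}{77448}$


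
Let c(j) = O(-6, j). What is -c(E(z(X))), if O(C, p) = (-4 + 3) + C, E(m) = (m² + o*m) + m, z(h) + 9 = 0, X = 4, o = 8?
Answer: 7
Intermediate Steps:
z(h) = -9 (z(h) = -9 + 0 = -9)
E(m) = m² + 9*m (E(m) = (m² + 8*m) + m = m² + 9*m)
O(C, p) = -1 + C
c(j) = -7 (c(j) = -1 - 6 = -7)
-c(E(z(X))) = -1*(-7) = 7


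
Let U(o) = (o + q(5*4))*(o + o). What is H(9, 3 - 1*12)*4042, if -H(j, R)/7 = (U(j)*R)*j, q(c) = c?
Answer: 1196326908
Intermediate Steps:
U(o) = 2*o*(20 + o) (U(o) = (o + 5*4)*(o + o) = (o + 20)*(2*o) = (20 + o)*(2*o) = 2*o*(20 + o))
H(j, R) = -14*R*j²*(20 + j) (H(j, R) = -7*(2*j*(20 + j))*R*j = -7*2*R*j*(20 + j)*j = -14*R*j²*(20 + j))
H(9, 3 - 1*12)*4042 = -14*(3 - 1*12)*9²*(20 + 9)*4042 = -14*(3 - 12)*81*29*4042 = -14*(-9)*81*29*4042 = 295974*4042 = 1196326908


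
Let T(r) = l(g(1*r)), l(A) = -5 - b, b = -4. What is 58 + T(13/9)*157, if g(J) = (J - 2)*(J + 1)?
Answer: -99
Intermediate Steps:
g(J) = (1 + J)*(-2 + J) (g(J) = (-2 + J)*(1 + J) = (1 + J)*(-2 + J))
l(A) = -1 (l(A) = -5 - 1*(-4) = -5 + 4 = -1)
T(r) = -1
58 + T(13/9)*157 = 58 - 1*157 = 58 - 157 = -99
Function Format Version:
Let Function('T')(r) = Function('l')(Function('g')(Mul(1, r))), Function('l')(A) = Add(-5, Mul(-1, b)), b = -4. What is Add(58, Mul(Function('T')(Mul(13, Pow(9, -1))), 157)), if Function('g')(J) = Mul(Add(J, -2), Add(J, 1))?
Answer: -99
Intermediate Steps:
Function('g')(J) = Mul(Add(1, J), Add(-2, J)) (Function('g')(J) = Mul(Add(-2, J), Add(1, J)) = Mul(Add(1, J), Add(-2, J)))
Function('l')(A) = -1 (Function('l')(A) = Add(-5, Mul(-1, -4)) = Add(-5, 4) = -1)
Function('T')(r) = -1
Add(58, Mul(Function('T')(Mul(13, Pow(9, -1))), 157)) = Add(58, Mul(-1, 157)) = Add(58, -157) = -99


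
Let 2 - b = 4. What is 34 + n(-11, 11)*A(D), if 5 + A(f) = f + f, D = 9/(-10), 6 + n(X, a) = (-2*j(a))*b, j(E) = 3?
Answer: -34/5 ≈ -6.8000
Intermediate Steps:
b = -2 (b = 2 - 1*4 = 2 - 4 = -2)
n(X, a) = 6 (n(X, a) = -6 - 2*3*(-2) = -6 - 6*(-2) = -6 + 12 = 6)
D = -9/10 (D = 9*(-⅒) = -9/10 ≈ -0.90000)
A(f) = -5 + 2*f (A(f) = -5 + (f + f) = -5 + 2*f)
34 + n(-11, 11)*A(D) = 34 + 6*(-5 + 2*(-9/10)) = 34 + 6*(-5 - 9/5) = 34 + 6*(-34/5) = 34 - 204/5 = -34/5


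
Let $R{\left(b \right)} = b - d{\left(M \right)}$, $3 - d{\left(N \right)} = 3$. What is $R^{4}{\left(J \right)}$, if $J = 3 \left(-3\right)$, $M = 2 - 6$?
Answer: $6561$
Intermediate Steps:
$M = -4$ ($M = 2 - 6 = -4$)
$d{\left(N \right)} = 0$ ($d{\left(N \right)} = 3 - 3 = 0$)
$J = -9$
$R{\left(b \right)} = b$ ($R{\left(b \right)} = b - 0 = b + 0 = b$)
$R^{4}{\left(J \right)} = \left(-9\right)^{4} = 6561$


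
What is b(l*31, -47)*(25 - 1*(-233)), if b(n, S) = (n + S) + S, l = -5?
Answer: -64242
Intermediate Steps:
b(n, S) = n + 2*S (b(n, S) = (S + n) + S = n + 2*S)
b(l*31, -47)*(25 - 1*(-233)) = (-5*31 + 2*(-47))*(25 - 1*(-233)) = (-155 - 94)*(25 + 233) = -249*258 = -64242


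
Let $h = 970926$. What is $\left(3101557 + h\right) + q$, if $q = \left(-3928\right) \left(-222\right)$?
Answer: $4944499$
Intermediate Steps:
$q = 872016$
$\left(3101557 + h\right) + q = \left(3101557 + 970926\right) + 872016 = 4072483 + 872016 = 4944499$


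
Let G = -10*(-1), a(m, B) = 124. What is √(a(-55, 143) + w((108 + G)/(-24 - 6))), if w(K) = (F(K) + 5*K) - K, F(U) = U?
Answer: √939/3 ≈ 10.214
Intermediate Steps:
G = 10
w(K) = 5*K (w(K) = (K + 5*K) - K = 6*K - K = 5*K)
√(a(-55, 143) + w((108 + G)/(-24 - 6))) = √(124 + 5*((108 + 10)/(-24 - 6))) = √(124 + 5*(118/(-30))) = √(124 + 5*(118*(-1/30))) = √(124 + 5*(-59/15)) = √(124 - 59/3) = √(313/3) = √939/3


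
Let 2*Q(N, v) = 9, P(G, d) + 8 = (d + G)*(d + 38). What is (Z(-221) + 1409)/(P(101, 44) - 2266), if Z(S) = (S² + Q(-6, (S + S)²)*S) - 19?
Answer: 98473/19232 ≈ 5.1203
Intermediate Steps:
P(G, d) = -8 + (38 + d)*(G + d) (P(G, d) = -8 + (d + G)*(d + 38) = -8 + (G + d)*(38 + d) = -8 + (38 + d)*(G + d))
Q(N, v) = 9/2 (Q(N, v) = (½)*9 = 9/2)
Z(S) = -19 + S² + 9*S/2 (Z(S) = (S² + 9*S/2) - 19 = -19 + S² + 9*S/2)
(Z(-221) + 1409)/(P(101, 44) - 2266) = ((-19 + (-221)² + (9/2)*(-221)) + 1409)/((-8 + 44² + 38*101 + 38*44 + 101*44) - 2266) = ((-19 + 48841 - 1989/2) + 1409)/((-8 + 1936 + 3838 + 1672 + 4444) - 2266) = (95655/2 + 1409)/(11882 - 2266) = (98473/2)/9616 = (98473/2)*(1/9616) = 98473/19232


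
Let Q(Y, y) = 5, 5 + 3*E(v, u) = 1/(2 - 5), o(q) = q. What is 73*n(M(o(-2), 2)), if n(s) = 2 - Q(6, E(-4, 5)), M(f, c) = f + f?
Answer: -219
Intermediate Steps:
M(f, c) = 2*f
E(v, u) = -16/9 (E(v, u) = -5/3 + 1/(3*(2 - 5)) = -5/3 + (1/3)/(-3) = -5/3 + (1/3)*(-1/3) = -5/3 - 1/9 = -16/9)
n(s) = -3 (n(s) = 2 - 1*5 = 2 - 5 = -3)
73*n(M(o(-2), 2)) = 73*(-3) = -219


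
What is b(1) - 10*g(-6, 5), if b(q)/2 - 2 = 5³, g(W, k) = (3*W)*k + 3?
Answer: 1124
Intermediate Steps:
g(W, k) = 3 + 3*W*k (g(W, k) = 3*W*k + 3 = 3 + 3*W*k)
b(q) = 254 (b(q) = 4 + 2*5³ = 4 + 2*125 = 4 + 250 = 254)
b(1) - 10*g(-6, 5) = 254 - 10*(3 + 3*(-6)*5) = 254 - 10*(3 - 90) = 254 - 10*(-87) = 254 + 870 = 1124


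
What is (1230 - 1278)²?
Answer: 2304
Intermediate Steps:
(1230 - 1278)² = (-48)² = 2304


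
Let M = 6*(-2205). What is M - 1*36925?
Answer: -50155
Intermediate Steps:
M = -13230
M - 1*36925 = -13230 - 1*36925 = -13230 - 36925 = -50155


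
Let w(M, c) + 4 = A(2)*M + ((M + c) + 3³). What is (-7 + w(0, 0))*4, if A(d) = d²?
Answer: 64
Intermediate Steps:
w(M, c) = 23 + c + 5*M (w(M, c) = -4 + (2²*M + ((M + c) + 3³)) = -4 + (4*M + ((M + c) + 27)) = -4 + (4*M + (27 + M + c)) = -4 + (27 + c + 5*M) = 23 + c + 5*M)
(-7 + w(0, 0))*4 = (-7 + (23 + 0 + 5*0))*4 = (-7 + (23 + 0 + 0))*4 = (-7 + 23)*4 = 16*4 = 64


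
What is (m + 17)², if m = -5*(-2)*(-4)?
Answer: 529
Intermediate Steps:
m = -40 (m = 10*(-4) = -40)
(m + 17)² = (-40 + 17)² = (-23)² = 529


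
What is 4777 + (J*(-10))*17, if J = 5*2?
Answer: 3077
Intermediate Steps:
J = 10
4777 + (J*(-10))*17 = 4777 + (10*(-10))*17 = 4777 - 100*17 = 4777 - 1700 = 3077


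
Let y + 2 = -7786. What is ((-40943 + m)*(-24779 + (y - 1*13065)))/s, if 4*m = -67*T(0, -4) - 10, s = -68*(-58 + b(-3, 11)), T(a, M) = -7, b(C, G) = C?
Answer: 465768676/1037 ≈ 4.4915e+5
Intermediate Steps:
y = -7788 (y = -2 - 7786 = -7788)
s = 4148 (s = -68*(-58 - 3) = -68*(-61) = 4148)
m = 459/4 (m = (-67*(-7) - 10)/4 = (469 - 10)/4 = (¼)*459 = 459/4 ≈ 114.75)
((-40943 + m)*(-24779 + (y - 1*13065)))/s = ((-40943 + 459/4)*(-24779 + (-7788 - 1*13065)))/4148 = -163313*(-24779 + (-7788 - 13065))/4*(1/4148) = -163313*(-24779 - 20853)/4*(1/4148) = -163313/4*(-45632)*(1/4148) = 1863074704*(1/4148) = 465768676/1037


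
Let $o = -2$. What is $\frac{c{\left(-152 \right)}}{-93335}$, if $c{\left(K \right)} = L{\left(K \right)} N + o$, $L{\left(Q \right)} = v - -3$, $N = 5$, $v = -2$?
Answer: $- \frac{3}{93335} \approx -3.2142 \cdot 10^{-5}$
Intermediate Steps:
$L{\left(Q \right)} = 1$ ($L{\left(Q \right)} = -2 - -3 = -2 + 3 = 1$)
$c{\left(K \right)} = 3$ ($c{\left(K \right)} = 1 \cdot 5 - 2 = 5 - 2 = 3$)
$\frac{c{\left(-152 \right)}}{-93335} = \frac{3}{-93335} = 3 \left(- \frac{1}{93335}\right) = - \frac{3}{93335}$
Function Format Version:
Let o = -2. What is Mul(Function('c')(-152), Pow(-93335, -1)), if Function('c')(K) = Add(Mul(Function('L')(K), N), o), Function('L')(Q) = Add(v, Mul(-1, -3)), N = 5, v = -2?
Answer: Rational(-3, 93335) ≈ -3.2142e-5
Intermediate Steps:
Function('L')(Q) = 1 (Function('L')(Q) = Add(-2, Mul(-1, -3)) = Add(-2, 3) = 1)
Function('c')(K) = 3 (Function('c')(K) = Add(Mul(1, 5), -2) = Add(5, -2) = 3)
Mul(Function('c')(-152), Pow(-93335, -1)) = Mul(3, Pow(-93335, -1)) = Mul(3, Rational(-1, 93335)) = Rational(-3, 93335)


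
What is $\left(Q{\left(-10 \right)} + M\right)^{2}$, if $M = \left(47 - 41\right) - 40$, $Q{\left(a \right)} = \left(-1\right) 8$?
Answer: $1764$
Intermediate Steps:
$Q{\left(a \right)} = -8$
$M = -34$ ($M = 6 - 40 = -34$)
$\left(Q{\left(-10 \right)} + M\right)^{2} = \left(-8 - 34\right)^{2} = \left(-42\right)^{2} = 1764$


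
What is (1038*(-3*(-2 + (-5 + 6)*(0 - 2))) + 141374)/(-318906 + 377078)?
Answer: 76915/29086 ≈ 2.6444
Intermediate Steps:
(1038*(-3*(-2 + (-5 + 6)*(0 - 2))) + 141374)/(-318906 + 377078) = (1038*(-3*(-2 + 1*(-2))) + 141374)/58172 = (1038*(-3*(-2 - 2)) + 141374)*(1/58172) = (1038*(-3*(-4)) + 141374)*(1/58172) = (1038*12 + 141374)*(1/58172) = (12456 + 141374)*(1/58172) = 153830*(1/58172) = 76915/29086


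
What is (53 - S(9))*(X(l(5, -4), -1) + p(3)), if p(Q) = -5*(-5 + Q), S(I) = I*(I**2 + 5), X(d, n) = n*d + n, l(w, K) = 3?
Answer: -4326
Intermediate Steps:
X(d, n) = n + d*n (X(d, n) = d*n + n = n + d*n)
S(I) = I*(5 + I**2)
p(Q) = 25 - 5*Q
(53 - S(9))*(X(l(5, -4), -1) + p(3)) = (53 - 9*(5 + 9**2))*(-(1 + 3) + (25 - 5*3)) = (53 - 9*(5 + 81))*(-1*4 + (25 - 15)) = (53 - 9*86)*(-4 + 10) = (53 - 1*774)*6 = (53 - 774)*6 = -721*6 = -4326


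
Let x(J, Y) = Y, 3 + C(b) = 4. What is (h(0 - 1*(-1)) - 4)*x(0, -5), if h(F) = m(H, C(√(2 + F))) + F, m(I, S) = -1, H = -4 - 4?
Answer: 20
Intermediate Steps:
H = -8
C(b) = 1 (C(b) = -3 + 4 = 1)
h(F) = -1 + F
(h(0 - 1*(-1)) - 4)*x(0, -5) = ((-1 + (0 - 1*(-1))) - 4)*(-5) = ((-1 + (0 + 1)) - 4)*(-5) = ((-1 + 1) - 4)*(-5) = (0 - 4)*(-5) = -4*(-5) = 20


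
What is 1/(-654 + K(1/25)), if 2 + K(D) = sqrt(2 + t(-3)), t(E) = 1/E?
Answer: -1968/1291003 - sqrt(15)/1291003 ≈ -0.0015274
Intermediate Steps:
t(E) = 1/E
K(D) = -2 + sqrt(15)/3 (K(D) = -2 + sqrt(2 + 1/(-3)) = -2 + sqrt(2 - 1/3) = -2 + sqrt(5/3) = -2 + sqrt(15)/3)
1/(-654 + K(1/25)) = 1/(-654 + (-2 + sqrt(15)/3)) = 1/(-656 + sqrt(15)/3)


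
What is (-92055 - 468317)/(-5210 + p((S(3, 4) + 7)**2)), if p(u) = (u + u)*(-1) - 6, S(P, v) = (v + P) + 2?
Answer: 140093/1432 ≈ 97.830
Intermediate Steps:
S(P, v) = 2 + P + v (S(P, v) = (P + v) + 2 = 2 + P + v)
p(u) = -6 - 2*u (p(u) = (2*u)*(-1) - 6 = -2*u - 6 = -6 - 2*u)
(-92055 - 468317)/(-5210 + p((S(3, 4) + 7)**2)) = (-92055 - 468317)/(-5210 + (-6 - 2*((2 + 3 + 4) + 7)**2)) = -560372/(-5210 + (-6 - 2*(9 + 7)**2)) = -560372/(-5210 + (-6 - 2*16**2)) = -560372/(-5210 + (-6 - 2*256)) = -560372/(-5210 + (-6 - 512)) = -560372/(-5210 - 518) = -560372/(-5728) = -560372*(-1/5728) = 140093/1432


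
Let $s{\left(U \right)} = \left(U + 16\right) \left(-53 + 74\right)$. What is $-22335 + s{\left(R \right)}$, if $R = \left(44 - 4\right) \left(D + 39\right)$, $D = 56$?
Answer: $57801$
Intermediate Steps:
$R = 3800$ ($R = \left(44 - 4\right) \left(56 + 39\right) = 40 \cdot 95 = 3800$)
$s{\left(U \right)} = 336 + 21 U$ ($s{\left(U \right)} = \left(16 + U\right) 21 = 336 + 21 U$)
$-22335 + s{\left(R \right)} = -22335 + \left(336 + 21 \cdot 3800\right) = -22335 + \left(336 + 79800\right) = -22335 + 80136 = 57801$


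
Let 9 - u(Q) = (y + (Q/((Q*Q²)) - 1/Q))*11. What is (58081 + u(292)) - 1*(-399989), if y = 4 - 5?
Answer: 39058588961/85264 ≈ 4.5809e+5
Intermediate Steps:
y = -1
u(Q) = 20 - 11/Q² + 11/Q (u(Q) = 9 - (-1 + (Q/((Q*Q²)) - 1/Q))*11 = 9 - (-1 + (Q/(Q³) - 1/Q))*11 = 9 - (-1 + (Q/Q³ - 1/Q))*11 = 9 - (-1 + (Q⁻² - 1/Q))*11 = 9 - (-1 + Q⁻² - 1/Q)*11 = 9 - (-11 - 11/Q + 11/Q²) = 9 + (11 - 11/Q² + 11/Q) = 20 - 11/Q² + 11/Q)
(58081 + u(292)) - 1*(-399989) = (58081 + (20 - 11/292² + 11/292)) - 1*(-399989) = (58081 + (20 - 11*1/85264 + 11*(1/292))) + 399989 = (58081 + (20 - 11/85264 + 11/292)) + 399989 = (58081 + 1708481/85264) + 399989 = 4953926865/85264 + 399989 = 39058588961/85264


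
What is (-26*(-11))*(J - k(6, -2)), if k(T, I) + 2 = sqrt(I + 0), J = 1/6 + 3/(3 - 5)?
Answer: 572/3 - 286*I*sqrt(2) ≈ 190.67 - 404.46*I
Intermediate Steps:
J = -4/3 (J = 1*(1/6) + 3/(-2) = 1/6 + 3*(-1/2) = 1/6 - 3/2 = -4/3 ≈ -1.3333)
k(T, I) = -2 + sqrt(I) (k(T, I) = -2 + sqrt(I + 0) = -2 + sqrt(I))
(-26*(-11))*(J - k(6, -2)) = (-26*(-11))*(-4/3 - (-2 + sqrt(-2))) = 286*(-4/3 - (-2 + I*sqrt(2))) = 286*(-4/3 + (2 - I*sqrt(2))) = 286*(2/3 - I*sqrt(2)) = 572/3 - 286*I*sqrt(2)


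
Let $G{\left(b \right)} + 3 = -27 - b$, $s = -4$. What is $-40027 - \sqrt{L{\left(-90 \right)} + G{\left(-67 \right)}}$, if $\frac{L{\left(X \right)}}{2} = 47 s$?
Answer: $-40027 - i \sqrt{339} \approx -40027.0 - 18.412 i$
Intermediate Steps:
$G{\left(b \right)} = -30 - b$ ($G{\left(b \right)} = -3 - \left(27 + b\right) = -30 - b$)
$L{\left(X \right)} = -376$ ($L{\left(X \right)} = 2 \cdot 47 \left(-4\right) = 2 \left(-188\right) = -376$)
$-40027 - \sqrt{L{\left(-90 \right)} + G{\left(-67 \right)}} = -40027 - \sqrt{-376 - -37} = -40027 - \sqrt{-376 + \left(-30 + 67\right)} = -40027 - \sqrt{-376 + 37} = -40027 - \sqrt{-339} = -40027 - i \sqrt{339}$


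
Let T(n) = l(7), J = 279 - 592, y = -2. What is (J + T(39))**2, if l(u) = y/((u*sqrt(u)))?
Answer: 33603371/343 + 1252*sqrt(7)/49 ≈ 98037.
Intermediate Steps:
J = -313
l(u) = -2/u**(3/2)
T(n) = -2*sqrt(7)/49
(J + T(39))**2 = (-313 - 2*sqrt(7)/49)**2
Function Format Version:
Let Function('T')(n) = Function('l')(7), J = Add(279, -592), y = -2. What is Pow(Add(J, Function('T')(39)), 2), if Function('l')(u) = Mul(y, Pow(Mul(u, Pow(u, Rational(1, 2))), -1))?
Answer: Add(Rational(33603371, 343), Mul(Rational(1252, 49), Pow(7, Rational(1, 2)))) ≈ 98037.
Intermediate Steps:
J = -313
Function('l')(u) = Mul(-2, Pow(u, Rational(-3, 2))) (Function('l')(u) = Mul(-2, Pow(Mul(u, Pow(u, Rational(1, 2))), -1)) = Mul(-2, Pow(Pow(u, Rational(3, 2)), -1)) = Mul(-2, Pow(u, Rational(-3, 2))))
Function('T')(n) = Mul(Rational(-2, 49), Pow(7, Rational(1, 2))) (Function('T')(n) = Mul(-2, Pow(7, Rational(-3, 2))) = Mul(-2, Mul(Rational(1, 49), Pow(7, Rational(1, 2)))) = Mul(Rational(-2, 49), Pow(7, Rational(1, 2))))
Pow(Add(J, Function('T')(39)), 2) = Pow(Add(-313, Mul(Rational(-2, 49), Pow(7, Rational(1, 2)))), 2)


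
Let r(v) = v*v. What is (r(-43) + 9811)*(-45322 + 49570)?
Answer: 49531680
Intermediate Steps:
r(v) = v²
(r(-43) + 9811)*(-45322 + 49570) = ((-43)² + 9811)*(-45322 + 49570) = (1849 + 9811)*4248 = 11660*4248 = 49531680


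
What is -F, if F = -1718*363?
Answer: 623634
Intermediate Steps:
F = -623634
-F = -1*(-623634) = 623634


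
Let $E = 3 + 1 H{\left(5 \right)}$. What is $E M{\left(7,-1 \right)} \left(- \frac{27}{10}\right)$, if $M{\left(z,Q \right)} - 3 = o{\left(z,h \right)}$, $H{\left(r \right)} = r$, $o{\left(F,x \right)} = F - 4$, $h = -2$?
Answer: $- \frac{648}{5} \approx -129.6$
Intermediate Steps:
$o{\left(F,x \right)} = -4 + F$
$M{\left(z,Q \right)} = -1 + z$ ($M{\left(z,Q \right)} = 3 + \left(-4 + z\right) = -1 + z$)
$E = 8$ ($E = 3 + 1 \cdot 5 = 3 + 5 = 8$)
$E M{\left(7,-1 \right)} \left(- \frac{27}{10}\right) = 8 \left(-1 + 7\right) \left(- \frac{27}{10}\right) = 8 \cdot 6 \left(\left(-27\right) \frac{1}{10}\right) = 48 \left(- \frac{27}{10}\right) = - \frac{648}{5}$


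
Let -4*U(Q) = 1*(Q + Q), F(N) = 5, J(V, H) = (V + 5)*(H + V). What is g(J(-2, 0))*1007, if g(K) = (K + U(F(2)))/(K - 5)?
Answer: 17119/22 ≈ 778.14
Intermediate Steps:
J(V, H) = (5 + V)*(H + V)
U(Q) = -Q/2 (U(Q) = -(Q + Q)/4 = -2*Q/4 = -Q/2)
g(K) = (-5/2 + K)/(-5 + K) (g(K) = (K - 1/2*5)/(K - 5) = (K - 5/2)/(-5 + K) = (-5/2 + K)/(-5 + K))
g(J(-2, 0))*1007 = ((-5/2 + ((-2)**2 + 5*0 + 5*(-2) + 0*(-2)))/(-5 + ((-2)**2 + 5*0 + 5*(-2) + 0*(-2))))*1007 = ((-5/2 + (4 + 0 - 10 + 0))/(-5 + (4 + 0 - 10 + 0)))*1007 = ((-5/2 - 6)/(-5 - 6))*1007 = (-17/2/(-11))*1007 = -1/11*(-17/2)*1007 = (17/22)*1007 = 17119/22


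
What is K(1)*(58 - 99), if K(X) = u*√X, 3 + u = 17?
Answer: -574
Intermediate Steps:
u = 14 (u = -3 + 17 = 14)
K(X) = 14*√X
K(1)*(58 - 99) = (14*√1)*(58 - 99) = (14*1)*(-41) = 14*(-41) = -574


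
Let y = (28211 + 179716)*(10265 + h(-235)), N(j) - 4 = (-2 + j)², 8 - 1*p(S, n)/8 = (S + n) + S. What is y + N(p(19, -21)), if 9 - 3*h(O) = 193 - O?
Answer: 2105335664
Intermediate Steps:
p(S, n) = 64 - 16*S - 8*n (p(S, n) = 64 - 8*((S + n) + S) = 64 - 8*(n + 2*S) = 64 + (-16*S - 8*n) = 64 - 16*S - 8*n)
N(j) = 4 + (-2 + j)²
h(O) = -184/3 + O/3 (h(O) = 3 - (193 - O)/3 = 3 + (-193/3 + O/3) = -184/3 + O/3)
y = 2105330184 (y = (28211 + 179716)*(10265 + (-184/3 + (⅓)*(-235))) = 207927*(10265 + (-184/3 - 235/3)) = 207927*(10265 - 419/3) = 207927*(30376/3) = 2105330184)
y + N(p(19, -21)) = 2105330184 + (4 + (-2 + (64 - 16*19 - 8*(-21)))²) = 2105330184 + (4 + (-2 + (64 - 304 + 168))²) = 2105330184 + (4 + (-2 - 72)²) = 2105330184 + (4 + (-74)²) = 2105330184 + (4 + 5476) = 2105330184 + 5480 = 2105335664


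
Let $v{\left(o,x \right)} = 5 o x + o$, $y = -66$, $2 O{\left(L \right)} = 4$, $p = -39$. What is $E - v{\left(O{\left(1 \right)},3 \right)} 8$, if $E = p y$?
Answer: $2318$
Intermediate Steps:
$O{\left(L \right)} = 2$ ($O{\left(L \right)} = \frac{1}{2} \cdot 4 = 2$)
$v{\left(o,x \right)} = o + 5 o x$ ($v{\left(o,x \right)} = 5 o x + o = o + 5 o x$)
$E = 2574$ ($E = \left(-39\right) \left(-66\right) = 2574$)
$E - v{\left(O{\left(1 \right)},3 \right)} 8 = 2574 - 2 \left(1 + 5 \cdot 3\right) 8 = 2574 - 2 \left(1 + 15\right) 8 = 2574 - 2 \cdot 16 \cdot 8 = 2574 - 32 \cdot 8 = 2574 - 256 = 2318$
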